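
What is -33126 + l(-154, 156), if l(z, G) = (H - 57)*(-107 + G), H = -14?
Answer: -36605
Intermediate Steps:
l(z, G) = 7597 - 71*G (l(z, G) = (-14 - 57)*(-107 + G) = -71*(-107 + G) = 7597 - 71*G)
-33126 + l(-154, 156) = -33126 + (7597 - 71*156) = -33126 + (7597 - 11076) = -33126 - 3479 = -36605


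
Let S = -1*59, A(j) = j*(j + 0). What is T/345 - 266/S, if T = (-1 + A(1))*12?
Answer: 266/59 ≈ 4.5085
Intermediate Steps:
A(j) = j² (A(j) = j*j = j²)
S = -59
T = 0 (T = (-1 + 1²)*12 = (-1 + 1)*12 = 0*12 = 0)
T/345 - 266/S = 0/345 - 266/(-59) = 0*(1/345) - 266*(-1/59) = 0 + 266/59 = 266/59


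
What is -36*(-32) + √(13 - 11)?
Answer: 1152 + √2 ≈ 1153.4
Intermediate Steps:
-36*(-32) + √(13 - 11) = 1152 + √2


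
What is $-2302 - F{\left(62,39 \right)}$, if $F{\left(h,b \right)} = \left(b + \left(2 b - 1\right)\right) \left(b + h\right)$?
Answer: $-14018$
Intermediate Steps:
$F{\left(h,b \right)} = \left(-1 + 3 b\right) \left(b + h\right)$ ($F{\left(h,b \right)} = \left(b + \left(-1 + 2 b\right)\right) \left(b + h\right) = \left(-1 + 3 b\right) \left(b + h\right)$)
$-2302 - F{\left(62,39 \right)} = -2302 - \left(\left(-1\right) 39 - 62 + 3 \cdot 39^{2} + 3 \cdot 39 \cdot 62\right) = -2302 - \left(-39 - 62 + 3 \cdot 1521 + 7254\right) = -2302 - \left(-39 - 62 + 4563 + 7254\right) = -2302 - 11716 = -14018$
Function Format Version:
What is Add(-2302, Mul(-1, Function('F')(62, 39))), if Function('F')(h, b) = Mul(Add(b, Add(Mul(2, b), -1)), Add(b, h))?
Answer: -14018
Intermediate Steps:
Function('F')(h, b) = Mul(Add(-1, Mul(3, b)), Add(b, h)) (Function('F')(h, b) = Mul(Add(b, Add(-1, Mul(2, b))), Add(b, h)) = Mul(Add(-1, Mul(3, b)), Add(b, h)))
Add(-2302, Mul(-1, Function('F')(62, 39))) = Add(-2302, Mul(-1, Add(Mul(-1, 39), Mul(-1, 62), Mul(3, Pow(39, 2)), Mul(3, 39, 62)))) = Add(-2302, Mul(-1, Add(-39, -62, Mul(3, 1521), 7254))) = Add(-2302, Mul(-1, Add(-39, -62, 4563, 7254))) = Add(-2302, Mul(-1, 11716)) = Add(-2302, -11716) = -14018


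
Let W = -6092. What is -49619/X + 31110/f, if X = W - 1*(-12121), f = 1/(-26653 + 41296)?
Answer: 2746473098551/6029 ≈ 4.5554e+8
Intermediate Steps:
f = 1/14643 ≈ 6.8292e-5
X = 6029 (X = -6092 - 1*(-12121) = -6092 + 12121 = 6029)
-49619/X + 31110/f = -49619/6029 + 31110/(1/14643) = -49619*1/6029 + 31110*14643 = -49619/6029 + 455543730 = 2746473098551/6029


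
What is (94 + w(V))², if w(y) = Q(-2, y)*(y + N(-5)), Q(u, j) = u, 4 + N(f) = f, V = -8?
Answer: 16384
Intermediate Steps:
N(f) = -4 + f
w(y) = 18 - 2*y (w(y) = -2*(y + (-4 - 5)) = -2*(y - 9) = -2*(-9 + y) = 18 - 2*y)
(94 + w(V))² = (94 + (18 - 2*(-8)))² = (94 + (18 + 16))² = (94 + 34)² = 128² = 16384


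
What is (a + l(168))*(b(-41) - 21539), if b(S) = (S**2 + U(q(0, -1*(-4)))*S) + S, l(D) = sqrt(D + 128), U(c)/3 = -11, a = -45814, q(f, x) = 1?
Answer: 849666444 - 37092*sqrt(74) ≈ 8.4935e+8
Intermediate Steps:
U(c) = -33 (U(c) = 3*(-11) = -33)
l(D) = sqrt(128 + D)
b(S) = S**2 - 32*S (b(S) = (S**2 - 33*S) + S = S**2 - 32*S)
(a + l(168))*(b(-41) - 21539) = (-45814 + sqrt(128 + 168))*(-41*(-32 - 41) - 21539) = (-45814 + sqrt(296))*(-41*(-73) - 21539) = (-45814 + 2*sqrt(74))*(2993 - 21539) = (-45814 + 2*sqrt(74))*(-18546) = 849666444 - 37092*sqrt(74)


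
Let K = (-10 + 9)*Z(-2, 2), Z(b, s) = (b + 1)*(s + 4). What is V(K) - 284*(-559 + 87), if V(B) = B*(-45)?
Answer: 133778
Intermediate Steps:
Z(b, s) = (1 + b)*(4 + s)
K = 6 (K = (-10 + 9)*(4 + 2 + 4*(-2) - 2*2) = -(4 + 2 - 8 - 4) = -1*(-6) = 6)
V(B) = -45*B
V(K) - 284*(-559 + 87) = -45*6 - 284*(-559 + 87) = -270 - 284*(-472) = -270 + 134048 = 133778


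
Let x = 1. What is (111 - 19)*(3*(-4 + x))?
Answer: -828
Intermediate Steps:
(111 - 19)*(3*(-4 + x)) = (111 - 19)*(3*(-4 + 1)) = 92*(3*(-3)) = 92*(-9) = -828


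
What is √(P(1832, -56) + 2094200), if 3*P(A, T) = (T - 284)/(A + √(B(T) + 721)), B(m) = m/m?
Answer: 2*√(8632292145 + 89527050*√2)/(3*√(1832 + 19*√2)) ≈ 1447.1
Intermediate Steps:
B(m) = 1
P(A, T) = (-284 + T)/(3*(A + 19*√2)) (P(A, T) = ((T - 284)/(A + √(1 + 721)))/3 = ((-284 + T)/(A + √722))/3 = ((-284 + T)/(A + 19*√2))/3 = (-284 + T)/(3*(A + 19*√2)))
√(P(1832, -56) + 2094200) = √((-284 - 56)/(3*(1832 + 19*√2)) + 2094200) = √((⅓)*(-340)/(1832 + 19*√2) + 2094200) = √(-340/(3*(1832 + 19*√2)) + 2094200) = √(2094200 - 340/(3*(1832 + 19*√2)))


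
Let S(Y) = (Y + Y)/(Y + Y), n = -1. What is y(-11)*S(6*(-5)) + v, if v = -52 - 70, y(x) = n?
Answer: -123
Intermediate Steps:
y(x) = -1
S(Y) = 1 (S(Y) = (2*Y)/((2*Y)) = (2*Y)*(1/(2*Y)) = 1)
v = -122
y(-11)*S(6*(-5)) + v = -1*1 - 122 = -1 - 122 = -123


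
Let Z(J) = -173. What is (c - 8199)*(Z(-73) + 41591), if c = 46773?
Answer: 1597657932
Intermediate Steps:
(c - 8199)*(Z(-73) + 41591) = (46773 - 8199)*(-173 + 41591) = 38574*41418 = 1597657932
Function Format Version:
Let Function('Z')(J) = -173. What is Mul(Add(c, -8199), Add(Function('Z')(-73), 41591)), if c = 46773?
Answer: 1597657932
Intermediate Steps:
Mul(Add(c, -8199), Add(Function('Z')(-73), 41591)) = Mul(Add(46773, -8199), Add(-173, 41591)) = Mul(38574, 41418) = 1597657932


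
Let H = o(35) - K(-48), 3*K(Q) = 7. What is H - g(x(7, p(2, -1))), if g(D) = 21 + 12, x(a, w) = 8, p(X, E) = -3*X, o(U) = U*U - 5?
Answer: 3554/3 ≈ 1184.7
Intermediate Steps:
o(U) = -5 + U**2 (o(U) = U**2 - 5 = -5 + U**2)
K(Q) = 7/3 (K(Q) = (1/3)*7 = 7/3)
g(D) = 33
H = 3653/3 (H = (-5 + 35**2) - 1*7/3 = (-5 + 1225) - 7/3 = 1220 - 7/3 = 3653/3 ≈ 1217.7)
H - g(x(7, p(2, -1))) = 3653/3 - 1*33 = 3653/3 - 33 = 3554/3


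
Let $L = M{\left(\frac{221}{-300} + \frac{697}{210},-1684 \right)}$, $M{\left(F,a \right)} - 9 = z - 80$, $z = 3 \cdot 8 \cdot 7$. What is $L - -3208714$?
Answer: $3208811$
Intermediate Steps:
$z = 168$ ($z = 24 \cdot 7 = 168$)
$M{\left(F,a \right)} = 97$ ($M{\left(F,a \right)} = 9 + \left(168 - 80\right) = 9 + 88 = 97$)
$L = 97$
$L - -3208714 = 97 - -3208714 = 97 + 3208714 = 3208811$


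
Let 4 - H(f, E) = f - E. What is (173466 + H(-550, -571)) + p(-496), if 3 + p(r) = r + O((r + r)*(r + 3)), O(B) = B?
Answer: 662006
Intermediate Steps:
H(f, E) = 4 + E - f (H(f, E) = 4 - (f - E) = 4 + (E - f) = 4 + E - f)
p(r) = -3 + r + 2*r*(3 + r) (p(r) = -3 + (r + (r + r)*(r + 3)) = -3 + (r + (2*r)*(3 + r)) = -3 + (r + 2*r*(3 + r)) = -3 + r + 2*r*(3 + r))
(173466 + H(-550, -571)) + p(-496) = (173466 + (4 - 571 - 1*(-550))) + (-3 - 496 + 2*(-496)*(3 - 496)) = (173466 + (4 - 571 + 550)) + (-3 - 496 + 2*(-496)*(-493)) = (173466 - 17) + (-3 - 496 + 489056) = 173449 + 488557 = 662006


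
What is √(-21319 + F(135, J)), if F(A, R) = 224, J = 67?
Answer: I*√21095 ≈ 145.24*I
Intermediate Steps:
√(-21319 + F(135, J)) = √(-21319 + 224) = √(-21095) = I*√21095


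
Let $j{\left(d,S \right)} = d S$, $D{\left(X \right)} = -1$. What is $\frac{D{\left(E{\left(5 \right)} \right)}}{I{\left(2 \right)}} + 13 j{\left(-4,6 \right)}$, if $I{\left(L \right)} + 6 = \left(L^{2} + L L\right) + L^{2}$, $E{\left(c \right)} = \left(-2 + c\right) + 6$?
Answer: $- \frac{1873}{6} \approx -312.17$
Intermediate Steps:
$E{\left(c \right)} = 4 + c$
$j{\left(d,S \right)} = S d$
$I{\left(L \right)} = -6 + 3 L^{2}$ ($I{\left(L \right)} = -6 + \left(\left(L^{2} + L L\right) + L^{2}\right) = -6 + \left(\left(L^{2} + L^{2}\right) + L^{2}\right) = -6 + \left(2 L^{2} + L^{2}\right) = -6 + 3 L^{2}$)
$\frac{D{\left(E{\left(5 \right)} \right)}}{I{\left(2 \right)}} + 13 j{\left(-4,6 \right)} = - \frac{1}{-6 + 3 \cdot 2^{2}} + 13 \cdot 6 \left(-4\right) = - \frac{1}{-6 + 3 \cdot 4} + 13 \left(-24\right) = - \frac{1}{-6 + 12} - 312 = - \frac{1}{6} - 312 = - \frac{1873}{6}$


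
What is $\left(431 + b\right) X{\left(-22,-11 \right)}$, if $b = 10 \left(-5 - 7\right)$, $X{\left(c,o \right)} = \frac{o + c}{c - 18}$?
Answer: $\frac{10263}{40} \approx 256.58$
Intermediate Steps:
$X{\left(c,o \right)} = \frac{c + o}{-18 + c}$
$b = -120$ ($b = 10 \left(-12\right) = -120$)
$\left(431 + b\right) X{\left(-22,-11 \right)} = \left(431 - 120\right) \frac{-22 - 11}{-18 - 22} = 311 \frac{1}{-40} \left(-33\right) = 311 \left(\left(- \frac{1}{40}\right) \left(-33\right)\right) = 311 \cdot \frac{33}{40} = \frac{10263}{40}$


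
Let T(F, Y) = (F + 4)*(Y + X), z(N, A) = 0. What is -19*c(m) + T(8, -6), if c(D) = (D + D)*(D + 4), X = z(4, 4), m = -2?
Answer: 80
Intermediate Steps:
X = 0
c(D) = 2*D*(4 + D) (c(D) = (2*D)*(4 + D) = 2*D*(4 + D))
T(F, Y) = Y*(4 + F) (T(F, Y) = (F + 4)*(Y + 0) = (4 + F)*Y = Y*(4 + F))
-19*c(m) + T(8, -6) = -38*(-2)*(4 - 2) - 6*(4 + 8) = -38*(-2)*2 - 6*12 = -19*(-8) - 72 = 152 - 72 = 80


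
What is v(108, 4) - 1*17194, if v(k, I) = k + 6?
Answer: -17080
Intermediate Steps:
v(k, I) = 6 + k
v(108, 4) - 1*17194 = (6 + 108) - 1*17194 = 114 - 17194 = -17080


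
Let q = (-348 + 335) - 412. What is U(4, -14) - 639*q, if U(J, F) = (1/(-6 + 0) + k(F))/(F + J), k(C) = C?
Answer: 3258917/12 ≈ 2.7158e+5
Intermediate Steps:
U(J, F) = (-1/6 + F)/(F + J) (U(J, F) = (1/(-6 + 0) + F)/(F + J) = (1/(-6) + F)/(F + J) = (-1/6 + F)/(F + J))
q = -425 (q = -13 - 412 = -425)
U(4, -14) - 639*q = (-1/6 - 14)/(-14 + 4) - 639*(-425) = -85/6/(-10) + 271575 = -1/10*(-85/6) + 271575 = 17/12 + 271575 = 3258917/12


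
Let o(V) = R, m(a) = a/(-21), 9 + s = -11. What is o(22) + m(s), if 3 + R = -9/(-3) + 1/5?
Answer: 121/105 ≈ 1.1524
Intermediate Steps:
s = -20 (s = -9 - 11 = -20)
R = ⅕ (R = -3 + (-9/(-3) + 1/5) = -3 + (-9*(-⅓) + 1*(⅕)) = -3 + (3 + ⅕) = -3 + 16/5 = ⅕ ≈ 0.20000)
m(a) = -a/21 (m(a) = a*(-1/21) = -a/21)
o(V) = ⅕
o(22) + m(s) = ⅕ - 1/21*(-20) = ⅕ + 20/21 = 121/105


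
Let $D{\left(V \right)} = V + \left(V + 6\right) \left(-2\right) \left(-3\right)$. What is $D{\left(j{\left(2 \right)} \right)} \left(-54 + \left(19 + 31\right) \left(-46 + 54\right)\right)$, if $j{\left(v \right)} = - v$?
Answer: $7612$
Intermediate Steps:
$D{\left(V \right)} = 36 + 7 V$ ($D{\left(V \right)} = V + \left(6 + V\right) \left(-2\right) \left(-3\right) = V + \left(-12 - 2 V\right) \left(-3\right) = V + \left(36 + 6 V\right) = 36 + 7 V$)
$D{\left(j{\left(2 \right)} \right)} \left(-54 + \left(19 + 31\right) \left(-46 + 54\right)\right) = \left(36 + 7 \left(\left(-1\right) 2\right)\right) \left(-54 + \left(19 + 31\right) \left(-46 + 54\right)\right) = \left(36 + 7 \left(-2\right)\right) \left(-54 + 50 \cdot 8\right) = \left(36 - 14\right) \left(-54 + 400\right) = 22 \cdot 346 = 7612$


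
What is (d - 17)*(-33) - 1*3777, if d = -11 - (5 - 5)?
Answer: -2853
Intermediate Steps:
d = -11 (d = -11 - 1*0 = -11 + 0 = -11)
(d - 17)*(-33) - 1*3777 = (-11 - 17)*(-33) - 1*3777 = -28*(-33) - 3777 = 924 - 3777 = -2853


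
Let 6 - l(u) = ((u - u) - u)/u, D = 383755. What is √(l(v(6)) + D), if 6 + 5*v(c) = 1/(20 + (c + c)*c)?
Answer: √383762 ≈ 619.49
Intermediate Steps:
v(c) = -6/5 + 1/(5*(20 + 2*c²)) (v(c) = -6/5 + 1/(5*(20 + (c + c)*c)) = -6/5 + 1/(5*(20 + (2*c)*c)) = -6/5 + 1/(5*(20 + 2*c²)))
l(u) = 7 (l(u) = 6 - ((u - u) - u)/u = 6 - (0 - u)/u = 6 - (-u)/u = 6 - 1*(-1) = 6 + 1 = 7)
√(l(v(6)) + D) = √(7 + 383755) = √383762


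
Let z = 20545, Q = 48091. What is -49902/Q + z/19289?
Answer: 25469917/927627299 ≈ 0.027457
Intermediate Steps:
-49902/Q + z/19289 = -49902/48091 + 20545/19289 = 25469917/927627299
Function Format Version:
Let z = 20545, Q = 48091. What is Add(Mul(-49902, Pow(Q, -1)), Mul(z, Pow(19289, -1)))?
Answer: Rational(25469917, 927627299) ≈ 0.027457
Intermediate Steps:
Add(Mul(-49902, Pow(Q, -1)), Mul(z, Pow(19289, -1))) = Add(Mul(-49902, Pow(48091, -1)), Mul(20545, Pow(19289, -1))) = Add(Mul(-49902, Rational(1, 48091)), Mul(20545, Rational(1, 19289))) = Add(Rational(-49902, 48091), Rational(20545, 19289)) = Rational(25469917, 927627299)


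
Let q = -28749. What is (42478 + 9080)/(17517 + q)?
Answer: -661/144 ≈ -4.5903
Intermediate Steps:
(42478 + 9080)/(17517 + q) = (42478 + 9080)/(17517 - 28749) = 51558/(-11232) = 51558*(-1/11232) = -661/144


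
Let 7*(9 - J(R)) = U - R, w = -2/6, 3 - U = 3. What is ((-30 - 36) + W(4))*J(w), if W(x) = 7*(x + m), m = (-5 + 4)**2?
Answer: -5828/21 ≈ -277.52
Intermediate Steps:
U = 0 (U = 3 - 1*3 = 3 - 3 = 0)
m = 1 (m = (-1)**2 = 1)
w = -1/3 (w = -2*1/6 = -1/3 ≈ -0.33333)
J(R) = 9 + R/7 (J(R) = 9 - (0 - R)/7 = 9 - (-1)*R/7 = 9 + R/7)
W(x) = 7 + 7*x (W(x) = 7*(x + 1) = 7*(1 + x) = 7 + 7*x)
((-30 - 36) + W(4))*J(w) = ((-30 - 36) + (7 + 7*4))*(9 + (1/7)*(-1/3)) = (-66 + (7 + 28))*(9 - 1/21) = (-66 + 35)*(188/21) = -31*188/21 = -5828/21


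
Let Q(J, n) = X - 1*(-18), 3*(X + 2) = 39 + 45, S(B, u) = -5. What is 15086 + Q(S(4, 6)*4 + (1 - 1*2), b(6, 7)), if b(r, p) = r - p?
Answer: 15130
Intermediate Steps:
X = 26 (X = -2 + (39 + 45)/3 = -2 + (⅓)*84 = -2 + 28 = 26)
Q(J, n) = 44 (Q(J, n) = 26 - 1*(-18) = 26 + 18 = 44)
15086 + Q(S(4, 6)*4 + (1 - 1*2), b(6, 7)) = 15086 + 44 = 15130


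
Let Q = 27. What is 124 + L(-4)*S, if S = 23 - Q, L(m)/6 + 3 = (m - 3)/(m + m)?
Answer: 175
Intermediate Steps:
L(m) = -18 + 3*(-3 + m)/m (L(m) = -18 + 6*((m - 3)/(m + m)) = -18 + 6*((-3 + m)/((2*m))) = -18 + 6*((-3 + m)*(1/(2*m))) = -18 + 6*((-3 + m)/(2*m)) = -18 + 3*(-3 + m)/m)
S = -4 (S = 23 - 1*27 = 23 - 27 = -4)
124 + L(-4)*S = 124 + (-15 - 9/(-4))*(-4) = 124 + (-15 - 9*(-¼))*(-4) = 124 + (-15 + 9/4)*(-4) = 124 - 51/4*(-4) = 124 + 51 = 175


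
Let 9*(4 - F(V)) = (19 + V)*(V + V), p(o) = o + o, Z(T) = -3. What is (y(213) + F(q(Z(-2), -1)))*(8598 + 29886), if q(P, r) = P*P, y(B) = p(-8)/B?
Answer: -142288176/71 ≈ -2.0041e+6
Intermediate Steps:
p(o) = 2*o
y(B) = -16/B (y(B) = (2*(-8))/B = -16/B)
q(P, r) = P**2
F(V) = 4 - 2*V*(19 + V)/9 (F(V) = 4 - (19 + V)*(V + V)/9 = 4 - (19 + V)*2*V/9 = 4 - 2*V*(19 + V)/9)
(y(213) + F(q(Z(-2), -1)))*(8598 + 29886) = (-16/213 + (4 - 38/9*(-3)**2 - 2*((-3)**2)**2/9))*(8598 + 29886) = (-16*1/213 + (4 - 38/9*9 - 2/9*9**2))*38484 = (-16/213 + (4 - 38 - 2/9*81))*38484 = (-16/213 + (4 - 38 - 18))*38484 = (-16/213 - 52)*38484 = -11092/213*38484 = -142288176/71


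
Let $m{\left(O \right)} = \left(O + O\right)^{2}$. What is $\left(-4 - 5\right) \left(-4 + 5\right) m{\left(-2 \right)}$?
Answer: $-144$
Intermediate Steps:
$m{\left(O \right)} = 4 O^{2}$ ($m{\left(O \right)} = \left(2 O\right)^{2} = 4 O^{2}$)
$\left(-4 - 5\right) \left(-4 + 5\right) m{\left(-2 \right)} = \left(-4 - 5\right) \left(-4 + 5\right) 4 \left(-2\right)^{2} = \left(-9\right) 1 \cdot 4 \cdot 4 = \left(-9\right) 16 = -144$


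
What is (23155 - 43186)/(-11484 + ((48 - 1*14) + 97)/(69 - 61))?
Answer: 160248/91741 ≈ 1.7467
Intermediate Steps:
(23155 - 43186)/(-11484 + ((48 - 1*14) + 97)/(69 - 61)) = -20031/(-11484 + ((48 - 14) + 97)/8) = -20031/(-11484 + (34 + 97)*(1/8)) = -20031/(-11484 + 131*(1/8)) = -20031/(-11484 + 131/8) = -20031/(-91741/8) = -20031*(-8/91741) = 160248/91741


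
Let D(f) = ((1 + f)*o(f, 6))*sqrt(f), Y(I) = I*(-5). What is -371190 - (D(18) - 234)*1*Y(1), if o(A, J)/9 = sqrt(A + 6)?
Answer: -372360 + 10260*sqrt(3) ≈ -3.5459e+5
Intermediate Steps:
Y(I) = -5*I
o(A, J) = 9*sqrt(6 + A) (o(A, J) = 9*sqrt(A + 6) = 9*sqrt(6 + A))
D(f) = 9*sqrt(f)*sqrt(6 + f)*(1 + f) (D(f) = ((1 + f)*(9*sqrt(6 + f)))*sqrt(f) = (9*sqrt(6 + f)*(1 + f))*sqrt(f) = 9*sqrt(f)*sqrt(6 + f)*(1 + f))
-371190 - (D(18) - 234)*1*Y(1) = -371190 - (9*sqrt(18)*sqrt(6 + 18)*(1 + 18) - 234)*1*(-5*1) = -371190 - (9*(3*sqrt(2))*sqrt(24)*19 - 234)*1*(-5) = -371190 - (9*(3*sqrt(2))*(2*sqrt(6))*19 - 234)*(-5) = -371190 - (2052*sqrt(3) - 234)*(-5) = -371190 - (-234 + 2052*sqrt(3))*(-5) = -371190 - (1170 - 10260*sqrt(3)) = -371190 + (-1170 + 10260*sqrt(3)) = -372360 + 10260*sqrt(3)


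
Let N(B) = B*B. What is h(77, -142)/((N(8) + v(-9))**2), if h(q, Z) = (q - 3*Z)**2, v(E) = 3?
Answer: 253009/4489 ≈ 56.362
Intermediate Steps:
N(B) = B**2
h(77, -142)/((N(8) + v(-9))**2) = (-1*77 + 3*(-142))**2/((8**2 + 3)**2) = (-77 - 426)**2/((64 + 3)**2) = (-503)**2/(67**2) = 253009/4489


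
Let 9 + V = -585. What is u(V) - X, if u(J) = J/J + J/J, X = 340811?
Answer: -340809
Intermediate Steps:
V = -594 (V = -9 - 585 = -594)
u(J) = 2 (u(J) = 1 + 1 = 2)
u(V) - X = 2 - 1*340811 = 2 - 340811 = -340809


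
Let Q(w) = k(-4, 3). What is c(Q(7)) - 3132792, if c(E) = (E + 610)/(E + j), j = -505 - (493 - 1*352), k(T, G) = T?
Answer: -1018157703/325 ≈ -3.1328e+6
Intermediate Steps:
Q(w) = -4
j = -646 (j = -505 - (493 - 352) = -505 - 1*141 = -505 - 141 = -646)
c(E) = (610 + E)/(-646 + E) (c(E) = (E + 610)/(E - 646) = (610 + E)/(-646 + E))
c(Q(7)) - 3132792 = (610 - 4)/(-646 - 4) - 3132792 = 606/(-650) - 3132792 = -1/650*606 - 3132792 = -303/325 - 3132792 = -1018157703/325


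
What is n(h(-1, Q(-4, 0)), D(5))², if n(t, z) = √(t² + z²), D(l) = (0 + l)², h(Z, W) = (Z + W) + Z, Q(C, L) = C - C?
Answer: 629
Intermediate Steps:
Q(C, L) = 0
h(Z, W) = W + 2*Z (h(Z, W) = (W + Z) + Z = W + 2*Z)
D(l) = l²
n(h(-1, Q(-4, 0)), D(5))² = (√((0 + 2*(-1))² + (5²)²))² = (√((0 - 2)² + 25²))² = (√((-2)² + 625))² = (√(4 + 625))² = (√629)² = 629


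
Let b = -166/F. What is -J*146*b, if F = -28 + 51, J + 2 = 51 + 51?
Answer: 2423600/23 ≈ 1.0537e+5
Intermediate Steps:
J = 100 (J = -2 + (51 + 51) = -2 + 102 = 100)
F = 23
b = -166/23 ≈ -7.2174
-J*146*b = -100*146*(-166)/23 = -14600*(-166)/23 = -1*(-2423600/23) = 2423600/23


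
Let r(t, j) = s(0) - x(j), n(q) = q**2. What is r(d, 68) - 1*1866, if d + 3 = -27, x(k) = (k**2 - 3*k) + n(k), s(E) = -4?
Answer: -10914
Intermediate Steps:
x(k) = -3*k + 2*k**2 (x(k) = (k**2 - 3*k) + k**2 = -3*k + 2*k**2)
d = -30 (d = -3 - 27 = -30)
r(t, j) = -4 - j*(-3 + 2*j)
r(d, 68) - 1*1866 = (-4 - 2*68**2 + 3*68) - 1*1866 = (-4 - 2*4624 + 204) - 1866 = (-4 - 9248 + 204) - 1866 = -9048 - 1866 = -10914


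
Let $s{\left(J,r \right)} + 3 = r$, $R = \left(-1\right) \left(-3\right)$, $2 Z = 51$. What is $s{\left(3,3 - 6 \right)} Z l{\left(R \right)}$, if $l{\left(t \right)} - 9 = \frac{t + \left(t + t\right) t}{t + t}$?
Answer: $- \frac{3825}{2} \approx -1912.5$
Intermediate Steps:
$Z = \frac{51}{2}$ ($Z = \frac{1}{2} \cdot 51 = \frac{51}{2} \approx 25.5$)
$R = 3$
$s{\left(J,r \right)} = -3 + r$
$l{\left(t \right)} = 9 + \frac{t + 2 t^{2}}{2 t}$ ($l{\left(t \right)} = 9 + \frac{t + \left(t + t\right) t}{t + t} = 9 + \frac{t + 2 t t}{2 t} = 9 + \left(t + 2 t^{2}\right) \frac{1}{2 t} = 9 + \frac{t + 2 t^{2}}{2 t}$)
$s{\left(3,3 - 6 \right)} Z l{\left(R \right)} = \left(-3 + \left(3 - 6\right)\right) \frac{51}{2} \left(\frac{19}{2} + 3\right) = \left(-3 - 3\right) \frac{51}{2} \cdot \frac{25}{2} = \left(-6\right) \frac{51}{2} \cdot \frac{25}{2} = \left(-153\right) \frac{25}{2} = - \frac{3825}{2}$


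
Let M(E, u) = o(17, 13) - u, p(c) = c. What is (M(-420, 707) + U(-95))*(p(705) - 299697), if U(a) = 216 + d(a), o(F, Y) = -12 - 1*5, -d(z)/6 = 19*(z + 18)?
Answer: -2472663840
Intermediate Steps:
d(z) = -2052 - 114*z (d(z) = -114*(z + 18) = -114*(18 + z) = -6*(342 + 19*z) = -2052 - 114*z)
o(F, Y) = -17 (o(F, Y) = -12 - 5 = -17)
U(a) = -1836 - 114*a (U(a) = 216 + (-2052 - 114*a) = -1836 - 114*a)
M(E, u) = -17 - u
(M(-420, 707) + U(-95))*(p(705) - 299697) = ((-17 - 1*707) + (-1836 - 114*(-95)))*(705 - 299697) = ((-17 - 707) + (-1836 + 10830))*(-298992) = (-724 + 8994)*(-298992) = 8270*(-298992) = -2472663840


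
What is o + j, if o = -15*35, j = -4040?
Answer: -4565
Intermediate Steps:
o = -525
o + j = -525 - 4040 = -4565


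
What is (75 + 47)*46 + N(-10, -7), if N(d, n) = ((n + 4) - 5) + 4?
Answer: 5608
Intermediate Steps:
N(d, n) = 3 + n (N(d, n) = ((4 + n) - 5) + 4 = (-1 + n) + 4 = 3 + n)
(75 + 47)*46 + N(-10, -7) = (75 + 47)*46 + (3 - 7) = 122*46 - 4 = 5612 - 4 = 5608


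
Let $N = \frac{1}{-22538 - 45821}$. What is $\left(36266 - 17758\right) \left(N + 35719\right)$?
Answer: $\frac{45191263440960}{68359} \approx 6.6109 \cdot 10^{8}$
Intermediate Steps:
$N = - \frac{1}{68359}$ ($N = \frac{1}{-68359} = - \frac{1}{68359} \approx -1.4629 \cdot 10^{-5}$)
$\left(36266 - 17758\right) \left(N + 35719\right) = \left(36266 - 17758\right) \left(- \frac{1}{68359} + 35719\right) = 18508 \cdot \frac{2441715120}{68359} = \frac{45191263440960}{68359}$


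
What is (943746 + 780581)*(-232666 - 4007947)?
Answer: -7312203492451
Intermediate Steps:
(943746 + 780581)*(-232666 - 4007947) = 1724327*(-4240613) = -7312203492451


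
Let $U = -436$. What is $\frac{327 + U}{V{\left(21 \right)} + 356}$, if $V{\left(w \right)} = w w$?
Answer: $- \frac{109}{797} \approx -0.13676$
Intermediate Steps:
$V{\left(w \right)} = w^{2}$
$\frac{327 + U}{V{\left(21 \right)} + 356} = \frac{327 - 436}{21^{2} + 356} = - \frac{109}{441 + 356} = - \frac{109}{797}$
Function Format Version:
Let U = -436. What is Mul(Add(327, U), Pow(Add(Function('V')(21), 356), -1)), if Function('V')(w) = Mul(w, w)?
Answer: Rational(-109, 797) ≈ -0.13676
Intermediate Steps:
Function('V')(w) = Pow(w, 2)
Mul(Add(327, U), Pow(Add(Function('V')(21), 356), -1)) = Mul(Add(327, -436), Pow(Add(Pow(21, 2), 356), -1)) = Mul(-109, Pow(Add(441, 356), -1)) = Mul(-109, Pow(797, -1)) = Mul(-109, Rational(1, 797)) = Rational(-109, 797)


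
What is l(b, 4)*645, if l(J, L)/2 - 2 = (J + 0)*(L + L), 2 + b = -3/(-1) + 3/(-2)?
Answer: -2580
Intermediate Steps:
b = -½ (b = -2 + (-3/(-1) + 3/(-2)) = -2 + (-3*(-1) + 3*(-½)) = -2 + (3 - 3/2) = -2 + 3/2 = -½ ≈ -0.50000)
l(J, L) = 4 + 4*J*L (l(J, L) = 4 + 2*((J + 0)*(L + L)) = 4 + 2*(J*(2*L)) = 4 + 2*(2*J*L) = 4 + 4*J*L)
l(b, 4)*645 = (4 + 4*(-½)*4)*645 = (4 - 8)*645 = -4*645 = -2580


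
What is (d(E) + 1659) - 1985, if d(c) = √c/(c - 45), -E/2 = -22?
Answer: -326 - 2*√11 ≈ -332.63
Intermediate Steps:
E = 44 (E = -2*(-22) = 44)
d(c) = √c/(-45 + c)
(d(E) + 1659) - 1985 = (√44/(-45 + 44) + 1659) - 1985 = ((2*√11)/(-1) + 1659) - 1985 = ((2*√11)*(-1) + 1659) - 1985 = (-2*√11 + 1659) - 1985 = (1659 - 2*√11) - 1985 = -326 - 2*√11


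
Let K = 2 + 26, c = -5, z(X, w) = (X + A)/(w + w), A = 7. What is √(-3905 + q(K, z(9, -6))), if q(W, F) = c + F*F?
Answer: I*√35174/3 ≈ 62.516*I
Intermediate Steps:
z(X, w) = (7 + X)/(2*w) (z(X, w) = (X + 7)/(w + w) = (7 + X)/((2*w)) = (7 + X)*(1/(2*w)) = (7 + X)/(2*w))
K = 28
q(W, F) = -5 + F² (q(W, F) = -5 + F*F = -5 + F²)
√(-3905 + q(K, z(9, -6))) = √(-3905 + (-5 + ((½)*(7 + 9)/(-6))²)) = √(-3905 + (-5 + ((½)*(-⅙)*16)²)) = √(-3905 + (-5 + (-4/3)²)) = √(-3905 + (-5 + 16/9)) = √(-3905 - 29/9) = √(-35174/9) = I*√35174/3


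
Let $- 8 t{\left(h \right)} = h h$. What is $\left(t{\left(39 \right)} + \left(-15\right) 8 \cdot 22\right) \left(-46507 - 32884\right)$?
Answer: $\frac{1797491631}{8} \approx 2.2469 \cdot 10^{8}$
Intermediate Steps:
$t{\left(h \right)} = - \frac{h^{2}}{8}$ ($t{\left(h \right)} = - \frac{h h}{8} = - \frac{h^{2}}{8}$)
$\left(t{\left(39 \right)} + \left(-15\right) 8 \cdot 22\right) \left(-46507 - 32884\right) = \left(- \frac{39^{2}}{8} + \left(-15\right) 8 \cdot 22\right) \left(-46507 - 32884\right) = \left(\left(- \frac{1}{8}\right) 1521 - 2640\right) \left(-79391\right) = \left(- \frac{1521}{8} - 2640\right) \left(-79391\right) = \left(- \frac{22641}{8}\right) \left(-79391\right) = \frac{1797491631}{8}$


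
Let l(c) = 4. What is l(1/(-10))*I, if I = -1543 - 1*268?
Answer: -7244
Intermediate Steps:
I = -1811 (I = -1543 - 268 = -1811)
l(1/(-10))*I = 4*(-1811) = -7244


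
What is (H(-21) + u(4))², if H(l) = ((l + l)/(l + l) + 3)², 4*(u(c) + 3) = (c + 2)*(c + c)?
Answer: 625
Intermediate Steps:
u(c) = -3 + c*(2 + c)/2 (u(c) = -3 + ((c + 2)*(c + c))/4 = -3 + ((2 + c)*(2*c))/4 = -3 + (2*c*(2 + c))/4 = -3 + c*(2 + c)/2)
H(l) = 16 (H(l) = ((2*l)/((2*l)) + 3)² = ((2*l)*(1/(2*l)) + 3)² = (1 + 3)² = 4² = 16)
(H(-21) + u(4))² = (16 + (-3 + 4 + (½)*4²))² = (16 + (-3 + 4 + (½)*16))² = (16 + (-3 + 4 + 8))² = (16 + 9)² = 25² = 625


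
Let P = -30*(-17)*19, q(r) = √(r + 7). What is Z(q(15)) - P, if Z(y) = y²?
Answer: -9668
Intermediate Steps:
q(r) = √(7 + r)
P = 9690 (P = 510*19 = 9690)
Z(q(15)) - P = (√(7 + 15))² - 1*9690 = (√22)² - 9690 = 22 - 9690 = -9668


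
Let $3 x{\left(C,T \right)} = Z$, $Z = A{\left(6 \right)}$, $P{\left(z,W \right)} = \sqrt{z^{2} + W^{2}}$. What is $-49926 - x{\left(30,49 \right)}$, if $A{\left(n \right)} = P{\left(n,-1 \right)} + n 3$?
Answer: $-49932 - \frac{\sqrt{37}}{3} \approx -49934.0$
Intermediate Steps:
$P{\left(z,W \right)} = \sqrt{W^{2} + z^{2}}$
$A{\left(n \right)} = \sqrt{1 + n^{2}} + 3 n$ ($A{\left(n \right)} = \sqrt{\left(-1\right)^{2} + n^{2}} + n 3 = \sqrt{1 + n^{2}} + 3 n$)
$Z = 18 + \sqrt{37}$ ($Z = \sqrt{1 + 6^{2}} + 3 \cdot 6 = \sqrt{1 + 36} + 18 = \sqrt{37} + 18 = 18 + \sqrt{37} \approx 24.083$)
$x{\left(C,T \right)} = 6 + \frac{\sqrt{37}}{3}$ ($x{\left(C,T \right)} = \frac{18 + \sqrt{37}}{3} = 6 + \frac{\sqrt{37}}{3}$)
$-49926 - x{\left(30,49 \right)} = -49926 - \left(6 + \frac{\sqrt{37}}{3}\right) = -49932 - \frac{\sqrt{37}}{3}$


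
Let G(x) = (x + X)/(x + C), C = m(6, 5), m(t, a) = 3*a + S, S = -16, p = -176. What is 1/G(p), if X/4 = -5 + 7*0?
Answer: 177/196 ≈ 0.90306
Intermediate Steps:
X = -20 (X = 4*(-5 + 7*0) = 4*(-5 + 0) = 4*(-5) = -20)
m(t, a) = -16 + 3*a (m(t, a) = 3*a - 16 = -16 + 3*a)
C = -1 (C = -16 + 3*5 = -16 + 15 = -1)
G(x) = (-20 + x)/(-1 + x) (G(x) = (x - 20)/(x - 1) = (-20 + x)/(-1 + x))
1/G(p) = 1/((-20 - 176)/(-1 - 176)) = 1/(-196/(-177)) = 1/(-1/177*(-196)) = 1/(196/177) = 177/196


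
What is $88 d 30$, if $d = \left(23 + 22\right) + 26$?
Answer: $187440$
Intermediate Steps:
$d = 71$ ($d = 45 + 26 = 71$)
$88 d 30 = 88 \cdot 71 \cdot 30 = 6248 \cdot 30 = 187440$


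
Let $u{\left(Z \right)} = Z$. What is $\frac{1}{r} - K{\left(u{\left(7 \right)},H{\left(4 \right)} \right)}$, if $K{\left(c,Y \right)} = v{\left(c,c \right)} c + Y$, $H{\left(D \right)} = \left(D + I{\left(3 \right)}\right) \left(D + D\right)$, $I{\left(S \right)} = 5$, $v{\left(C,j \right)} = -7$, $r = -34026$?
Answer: $- \frac{782599}{34026} \approx -23.0$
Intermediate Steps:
$H{\left(D \right)} = 2 D \left(5 + D\right)$ ($H{\left(D \right)} = \left(D + 5\right) \left(D + D\right) = \left(5 + D\right) 2 D = 2 D \left(5 + D\right)$)
$K{\left(c,Y \right)} = Y - 7 c$ ($K{\left(c,Y \right)} = - 7 c + Y = Y - 7 c$)
$\frac{1}{r} - K{\left(u{\left(7 \right)},H{\left(4 \right)} \right)} = \frac{1}{-34026} - \left(2 \cdot 4 \left(5 + 4\right) - 49\right) = - \frac{1}{34026} - \left(2 \cdot 4 \cdot 9 - 49\right) = - \frac{1}{34026} - \left(72 - 49\right) = - \frac{1}{34026} - 23 = - \frac{782599}{34026}$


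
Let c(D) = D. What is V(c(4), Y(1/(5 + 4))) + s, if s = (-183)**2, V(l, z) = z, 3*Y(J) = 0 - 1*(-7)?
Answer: 100474/3 ≈ 33491.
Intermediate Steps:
Y(J) = 7/3 (Y(J) = (0 - 1*(-7))/3 = (0 + 7)/3 = (1/3)*7 = 7/3)
s = 33489
V(c(4), Y(1/(5 + 4))) + s = 7/3 + 33489 = 100474/3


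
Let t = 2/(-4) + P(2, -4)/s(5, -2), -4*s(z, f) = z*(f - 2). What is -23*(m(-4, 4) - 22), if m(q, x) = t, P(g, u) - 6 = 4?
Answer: 943/2 ≈ 471.50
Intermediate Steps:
P(g, u) = 10 (P(g, u) = 6 + 4 = 10)
s(z, f) = -z*(-2 + f)/4 (s(z, f) = -z*(f - 2)/4 = -z*(-2 + f)/4)
t = 3/2 (t = 2/(-4) + 10/(((¼)*5*(2 - 1*(-2)))) = 2*(-¼) + 10/(((¼)*5*(2 + 2))) = -½ + 10/(((¼)*5*4)) = -½ + 10/5 = -½ + 10*(⅕) = -½ + 2 = 3/2 ≈ 1.5000)
m(q, x) = 3/2
-23*(m(-4, 4) - 22) = -23*(3/2 - 22) = -23*(-41/2) = 943/2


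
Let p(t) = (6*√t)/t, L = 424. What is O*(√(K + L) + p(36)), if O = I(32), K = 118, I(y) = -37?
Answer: -37 - 37*√542 ≈ -898.39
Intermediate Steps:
O = -37
p(t) = 6/√t
O*(√(K + L) + p(36)) = -37*(√(118 + 424) + 6/√36) = -37*(√542 + 6*(⅙)) = -37*(√542 + 1) = -37*(1 + √542) = -37 - 37*√542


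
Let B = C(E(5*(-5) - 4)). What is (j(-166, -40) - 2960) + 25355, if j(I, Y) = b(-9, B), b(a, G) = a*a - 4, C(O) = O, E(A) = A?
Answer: 22472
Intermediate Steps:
B = -29 (B = 5*(-5) - 4 = -25 - 4 = -29)
b(a, G) = -4 + a**2 (b(a, G) = a**2 - 4 = -4 + a**2)
j(I, Y) = 77 (j(I, Y) = -4 + (-9)**2 = -4 + 81 = 77)
(j(-166, -40) - 2960) + 25355 = (77 - 2960) + 25355 = -2883 + 25355 = 22472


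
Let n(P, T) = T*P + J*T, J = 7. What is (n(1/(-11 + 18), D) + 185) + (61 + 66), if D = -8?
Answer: 1784/7 ≈ 254.86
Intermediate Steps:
n(P, T) = 7*T + P*T (n(P, T) = T*P + 7*T = P*T + 7*T = 7*T + P*T)
(n(1/(-11 + 18), D) + 185) + (61 + 66) = (-8*(7 + 1/(-11 + 18)) + 185) + (61 + 66) = (-8*(7 + 1/7) + 185) + 127 = (-8*50/7 + 185) + 127 = (-400/7 + 185) + 127 = 895/7 + 127 = 1784/7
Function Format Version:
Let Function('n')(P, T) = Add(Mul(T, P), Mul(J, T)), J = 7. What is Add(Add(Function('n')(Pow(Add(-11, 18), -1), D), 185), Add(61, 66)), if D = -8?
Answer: Rational(1784, 7) ≈ 254.86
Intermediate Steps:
Function('n')(P, T) = Add(Mul(7, T), Mul(P, T)) (Function('n')(P, T) = Add(Mul(T, P), Mul(7, T)) = Add(Mul(P, T), Mul(7, T)) = Add(Mul(7, T), Mul(P, T)))
Add(Add(Function('n')(Pow(Add(-11, 18), -1), D), 185), Add(61, 66)) = Add(Add(Mul(-8, Add(7, Pow(Add(-11, 18), -1))), 185), Add(61, 66)) = Add(Add(Mul(-8, Add(7, Pow(7, -1))), 185), 127) = Add(Add(Mul(-8, Add(7, Rational(1, 7))), 185), 127) = Add(Add(Mul(-8, Rational(50, 7)), 185), 127) = Add(Add(Rational(-400, 7), 185), 127) = Add(Rational(895, 7), 127) = Rational(1784, 7)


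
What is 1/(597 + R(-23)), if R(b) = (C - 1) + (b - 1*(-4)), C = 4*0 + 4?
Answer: 1/581 ≈ 0.0017212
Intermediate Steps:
C = 4 (C = 0 + 4 = 4)
R(b) = 7 + b (R(b) = (4 - 1) + (b - 1*(-4)) = 3 + (b + 4) = 3 + (4 + b) = 7 + b)
1/(597 + R(-23)) = 1/(597 + (7 - 23)) = 1/(597 - 16) = 1/581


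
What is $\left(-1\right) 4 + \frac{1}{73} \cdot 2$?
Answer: $- \frac{290}{73} \approx -3.9726$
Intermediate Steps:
$\left(-1\right) 4 + \frac{1}{73} \cdot 2 = -4 + \frac{1}{73} \cdot 2 = -4 + \frac{2}{73} = - \frac{290}{73}$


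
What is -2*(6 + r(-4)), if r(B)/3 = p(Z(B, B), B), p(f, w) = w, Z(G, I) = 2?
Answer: 12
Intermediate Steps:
r(B) = 3*B
-2*(6 + r(-4)) = -2*(6 + 3*(-4)) = -2*(6 - 12) = -2*(-6) = 12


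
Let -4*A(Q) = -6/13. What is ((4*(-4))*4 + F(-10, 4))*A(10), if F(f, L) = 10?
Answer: -81/13 ≈ -6.2308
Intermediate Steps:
A(Q) = 3/26 (A(Q) = -(-3)/(2*13) = -1/4*(-6/13) = 3/26)
((4*(-4))*4 + F(-10, 4))*A(10) = ((4*(-4))*4 + 10)*(3/26) = (-16*4 + 10)*(3/26) = (-64 + 10)*(3/26) = -54*3/26 = -81/13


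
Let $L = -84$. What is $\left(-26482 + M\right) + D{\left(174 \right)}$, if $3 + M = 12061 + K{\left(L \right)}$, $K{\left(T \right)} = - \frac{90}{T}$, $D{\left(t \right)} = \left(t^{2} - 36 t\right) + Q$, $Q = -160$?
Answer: $\frac{132007}{14} \approx 9429.1$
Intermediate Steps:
$D{\left(t \right)} = -160 + t^{2} - 36 t$ ($D{\left(t \right)} = \left(t^{2} - 36 t\right) - 160 = -160 + t^{2} - 36 t$)
$M = \frac{168827}{14}$ ($M = -3 + \left(12061 - \frac{90}{-84}\right) = -3 + \left(12061 - - \frac{15}{14}\right) = -3 + \left(12061 + \frac{15}{14}\right) = -3 + \frac{168869}{14} = \frac{168827}{14} \approx 12059.0$)
$\left(-26482 + M\right) + D{\left(174 \right)} = \left(-26482 + \frac{168827}{14}\right) - \left(6424 - 30276\right) = - \frac{201921}{14} - -23852 = - \frac{201921}{14} + 23852 = \frac{132007}{14}$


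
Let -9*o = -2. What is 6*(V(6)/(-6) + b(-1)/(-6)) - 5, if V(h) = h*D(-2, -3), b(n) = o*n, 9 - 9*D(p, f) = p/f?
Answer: -31/3 ≈ -10.333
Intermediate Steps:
D(p, f) = 1 - p/(9*f)
o = 2/9 (o = -1/9*(-2) = 2/9 ≈ 0.22222)
b(n) = 2*n/9
V(h) = 25*h/27 (V(h) = h*((-3 - 1/9*(-2))/(-3)) = h*(-(-3 + 2/9)/3) = h*(-1/3*(-25/9)) = h*(25/27) = 25*h/27)
6*(V(6)/(-6) + b(-1)/(-6)) - 5 = 6*(((25/27)*6)/(-6) + ((2/9)*(-1))/(-6)) - 5 = 6*((50/9)*(-1/6) - 2/9*(-1/6)) - 5 = 6*(-25/27 + 1/27) - 5 = 6*(-8/9) - 5 = -16/3 - 5 = -31/3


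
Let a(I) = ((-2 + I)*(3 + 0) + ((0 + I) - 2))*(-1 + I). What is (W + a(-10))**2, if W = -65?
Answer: 214369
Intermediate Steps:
a(I) = (-1 + I)*(-8 + 4*I) (a(I) = ((-2 + I)*3 + (I - 2))*(-1 + I) = ((-6 + 3*I) + (-2 + I))*(-1 + I) = (-8 + 4*I)*(-1 + I) = (-1 + I)*(-8 + 4*I))
(W + a(-10))**2 = (-65 + (8 - 12*(-10) + 4*(-10)**2))**2 = (-65 + (8 + 120 + 4*100))**2 = (-65 + (8 + 120 + 400))**2 = (-65 + 528)**2 = 463**2 = 214369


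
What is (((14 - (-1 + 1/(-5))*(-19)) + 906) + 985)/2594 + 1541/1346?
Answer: 8163494/4364405 ≈ 1.8705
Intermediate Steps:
(((14 - (-1 + 1/(-5))*(-19)) + 906) + 985)/2594 + 1541/1346 = (((14 - (-1 - ⅕)*(-19)) + 906) + 985)*(1/2594) + 1541*(1/1346) = (((14 - 1*(-6/5)*(-19)) + 906) + 985)*(1/2594) + 1541/1346 = (((14 + (6/5)*(-19)) + 906) + 985)*(1/2594) + 1541/1346 = (((14 - 114/5) + 906) + 985)*(1/2594) + 1541/1346 = ((-44/5 + 906) + 985)*(1/2594) + 1541/1346 = (4486/5 + 985)*(1/2594) + 1541/1346 = (9411/5)*(1/2594) + 1541/1346 = 9411/12970 + 1541/1346 = 8163494/4364405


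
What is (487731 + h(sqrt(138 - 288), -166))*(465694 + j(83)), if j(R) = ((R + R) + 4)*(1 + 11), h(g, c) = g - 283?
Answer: 227996002832 + 2338670*I*sqrt(6) ≈ 2.28e+11 + 5.7286e+6*I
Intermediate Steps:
h(g, c) = -283 + g
j(R) = 48 + 24*R (j(R) = (2*R + 4)*12 = (4 + 2*R)*12 = 48 + 24*R)
(487731 + h(sqrt(138 - 288), -166))*(465694 + j(83)) = (487731 + (-283 + sqrt(138 - 288)))*(465694 + (48 + 24*83)) = (487731 + (-283 + sqrt(-150)))*(465694 + (48 + 1992)) = (487731 + (-283 + 5*I*sqrt(6)))*(465694 + 2040) = (487448 + 5*I*sqrt(6))*467734 = 227996002832 + 2338670*I*sqrt(6)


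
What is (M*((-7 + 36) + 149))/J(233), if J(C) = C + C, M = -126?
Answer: -11214/233 ≈ -48.129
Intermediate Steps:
J(C) = 2*C
(M*((-7 + 36) + 149))/J(233) = (-126*((-7 + 36) + 149))/((2*233)) = -126*(29 + 149)/466 = -126*178*(1/466) = -22428*1/466 = -11214/233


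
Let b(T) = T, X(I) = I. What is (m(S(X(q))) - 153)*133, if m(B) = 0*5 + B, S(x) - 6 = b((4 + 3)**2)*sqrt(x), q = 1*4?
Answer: -6517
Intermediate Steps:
q = 4
S(x) = 6 + 49*sqrt(x) (S(x) = 6 + (4 + 3)**2*sqrt(x) = 6 + 7**2*sqrt(x) = 6 + 49*sqrt(x))
m(B) = B (m(B) = 0 + B = B)
(m(S(X(q))) - 153)*133 = ((6 + 49*sqrt(4)) - 153)*133 = ((6 + 49*2) - 153)*133 = ((6 + 98) - 153)*133 = (104 - 153)*133 = -49*133 = -6517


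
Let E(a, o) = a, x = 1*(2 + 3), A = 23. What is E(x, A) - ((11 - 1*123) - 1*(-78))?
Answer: 39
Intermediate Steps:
x = 5 (x = 1*5 = 5)
E(x, A) - ((11 - 1*123) - 1*(-78)) = 5 - ((11 - 1*123) - 1*(-78)) = 5 - ((11 - 123) + 78) = 5 - (-112 + 78) = 5 - 1*(-34) = 5 + 34 = 39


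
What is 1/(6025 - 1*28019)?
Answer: -1/21994 ≈ -4.5467e-5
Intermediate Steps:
1/(6025 - 1*28019) = 1/(6025 - 28019) = 1/(-21994) = -1/21994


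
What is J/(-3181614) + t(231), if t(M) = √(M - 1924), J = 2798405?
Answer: -2798405/3181614 + I*√1693 ≈ -0.87955 + 41.146*I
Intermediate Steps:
t(M) = √(-1924 + M)
J/(-3181614) + t(231) = 2798405/(-3181614) + √(-1924 + 231) = 2798405*(-1/3181614) + √(-1693) = -2798405/3181614 + I*√1693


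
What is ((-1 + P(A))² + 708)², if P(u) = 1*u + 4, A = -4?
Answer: 502681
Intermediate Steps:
P(u) = 4 + u (P(u) = u + 4 = 4 + u)
((-1 + P(A))² + 708)² = ((-1 + (4 - 4))² + 708)² = ((-1 + 0)² + 708)² = ((-1)² + 708)² = (1 + 708)² = 709² = 502681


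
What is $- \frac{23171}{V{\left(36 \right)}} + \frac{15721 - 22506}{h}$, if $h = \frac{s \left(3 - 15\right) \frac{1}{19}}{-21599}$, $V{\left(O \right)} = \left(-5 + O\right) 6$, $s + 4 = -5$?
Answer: $\frac{86317070557}{3348} \approx 2.5782 \cdot 10^{7}$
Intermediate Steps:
$s = -9$ ($s = -4 - 5 = -9$)
$V{\left(O \right)} = -30 + 6 O$
$h = - \frac{108}{410381}$ ($h = \frac{- 9 \left(3 - 15\right) \frac{1}{19}}{-21599} = \left(-9\right) \left(-12\right) \frac{1}{19} \left(- \frac{1}{21599}\right) = 108 \cdot \frac{1}{19} \left(- \frac{1}{21599}\right) = \frac{108}{19} \left(- \frac{1}{21599}\right) = - \frac{108}{410381} \approx -0.00026317$)
$- \frac{23171}{V{\left(36 \right)}} + \frac{15721 - 22506}{h} = - \frac{23171}{-30 + 6 \cdot 36} + \frac{15721 - 22506}{- \frac{108}{410381}} = - \frac{23171}{-30 + 216} + \left(15721 - 22506\right) \left(- \frac{410381}{108}\right) = - \frac{23171}{186} - - \frac{2784435085}{108} = \left(-23171\right) \frac{1}{186} + \frac{2784435085}{108} = - \frac{23171}{186} + \frac{2784435085}{108} = \frac{86317070557}{3348}$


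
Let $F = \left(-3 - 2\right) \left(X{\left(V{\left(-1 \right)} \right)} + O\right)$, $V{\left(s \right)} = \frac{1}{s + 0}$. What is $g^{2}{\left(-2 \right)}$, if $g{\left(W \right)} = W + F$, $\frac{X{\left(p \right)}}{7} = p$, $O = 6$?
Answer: $9$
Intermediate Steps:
$V{\left(s \right)} = \frac{1}{s}$
$X{\left(p \right)} = 7 p$
$F = 5$ ($F = \left(-3 - 2\right) \left(\frac{7}{-1} + 6\right) = - 5 \left(7 \left(-1\right) + 6\right) = - 5 \left(-7 + 6\right) = \left(-5\right) \left(-1\right) = 5$)
$g{\left(W \right)} = 5 + W$ ($g{\left(W \right)} = W + 5 = 5 + W$)
$g^{2}{\left(-2 \right)} = \left(5 - 2\right)^{2} = 3^{2} = 9$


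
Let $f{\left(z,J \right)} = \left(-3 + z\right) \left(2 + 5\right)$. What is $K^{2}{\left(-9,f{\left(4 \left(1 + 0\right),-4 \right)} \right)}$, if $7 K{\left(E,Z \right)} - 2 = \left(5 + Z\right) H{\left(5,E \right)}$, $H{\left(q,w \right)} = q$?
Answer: $\frac{3844}{49} \approx 78.449$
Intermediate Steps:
$f{\left(z,J \right)} = -21 + 7 z$ ($f{\left(z,J \right)} = \left(-3 + z\right) 7 = -21 + 7 z$)
$K{\left(E,Z \right)} = \frac{27}{7} + \frac{5 Z}{7}$ ($K{\left(E,Z \right)} = \frac{2}{7} + \frac{\left(5 + Z\right) 5}{7} = \frac{2}{7} + \frac{25 + 5 Z}{7} = \frac{2}{7} + \left(\frac{25}{7} + \frac{5 Z}{7}\right) = \frac{27}{7} + \frac{5 Z}{7}$)
$K^{2}{\left(-9,f{\left(4 \left(1 + 0\right),-4 \right)} \right)} = \left(\frac{27}{7} + \frac{5 \left(-21 + 7 \cdot 4 \left(1 + 0\right)\right)}{7}\right)^{2} = \left(\frac{27}{7} + \frac{5 \left(-21 + 7 \cdot 4 \cdot 1\right)}{7}\right)^{2} = \left(\frac{27}{7} + \frac{5 \left(-21 + 7 \cdot 4\right)}{7}\right)^{2} = \left(\frac{27}{7} + \frac{5 \left(-21 + 28\right)}{7}\right)^{2} = \left(\frac{27}{7} + \frac{5}{7} \cdot 7\right)^{2} = \left(\frac{27}{7} + 5\right)^{2} = \left(\frac{62}{7}\right)^{2} = \frac{3844}{49}$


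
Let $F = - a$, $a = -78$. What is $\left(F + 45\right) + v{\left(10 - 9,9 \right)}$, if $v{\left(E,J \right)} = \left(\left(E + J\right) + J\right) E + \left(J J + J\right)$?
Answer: $232$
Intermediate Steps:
$v{\left(E,J \right)} = J + J^{2} + E \left(E + 2 J\right)$ ($v{\left(E,J \right)} = \left(E + 2 J\right) E + \left(J^{2} + J\right) = E \left(E + 2 J\right) + \left(J + J^{2}\right) = J + J^{2} + E \left(E + 2 J\right)$)
$F = 78$ ($F = \left(-1\right) \left(-78\right) = 78$)
$\left(F + 45\right) + v{\left(10 - 9,9 \right)} = \left(78 + 45\right) + \left(9 + \left(10 - 9\right)^{2} + 9^{2} + 2 \left(10 - 9\right) 9\right) = 123 + \left(9 + \left(10 - 9\right)^{2} + 81 + 2 \left(10 - 9\right) 9\right) = 123 + \left(9 + 1^{2} + 81 + 2 \cdot 1 \cdot 9\right) = 123 + \left(9 + 1 + 81 + 18\right) = 123 + 109 = 232$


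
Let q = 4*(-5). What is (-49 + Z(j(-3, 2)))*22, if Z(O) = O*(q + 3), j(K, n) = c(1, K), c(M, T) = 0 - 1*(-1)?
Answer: -1452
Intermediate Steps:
q = -20
c(M, T) = 1 (c(M, T) = 0 + 1 = 1)
j(K, n) = 1
Z(O) = -17*O (Z(O) = O*(-20 + 3) = O*(-17) = -17*O)
(-49 + Z(j(-3, 2)))*22 = (-49 - 17*1)*22 = (-49 - 17)*22 = -66*22 = -1452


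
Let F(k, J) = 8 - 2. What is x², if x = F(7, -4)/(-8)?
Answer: 9/16 ≈ 0.56250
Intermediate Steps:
F(k, J) = 6
x = -¾ (x = 6/(-8) = 6*(-⅛) = -¾ ≈ -0.75000)
x² = (-¾)² = 9/16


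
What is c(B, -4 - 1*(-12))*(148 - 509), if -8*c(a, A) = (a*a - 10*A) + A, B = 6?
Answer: -3249/2 ≈ -1624.5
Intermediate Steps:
c(a, A) = -a²/8 + 9*A/8 (c(a, A) = -((a*a - 10*A) + A)/8 = -((a² - 10*A) + A)/8 = -(a² - 9*A)/8 = -a²/8 + 9*A/8)
c(B, -4 - 1*(-12))*(148 - 509) = (-⅛*6² + 9*(-4 - 1*(-12))/8)*(148 - 509) = (-⅛*36 + 9*(-4 + 12)/8)*(-361) = (-9/2 + (9/8)*8)*(-361) = (-9/2 + 9)*(-361) = (9/2)*(-361) = -3249/2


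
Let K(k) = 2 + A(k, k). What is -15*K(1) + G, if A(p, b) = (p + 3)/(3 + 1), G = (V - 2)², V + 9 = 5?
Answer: -9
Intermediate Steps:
V = -4 (V = -9 + 5 = -4)
G = 36 (G = (-4 - 2)² = (-6)² = 36)
A(p, b) = ¾ + p/4 (A(p, b) = (3 + p)/4 = (3 + p)*(¼) = ¾ + p/4)
K(k) = 11/4 + k/4 (K(k) = 2 + (¾ + k/4) = 11/4 + k/4)
-15*K(1) + G = -15*(11/4 + (¼)*1) + 36 = -15*(11/4 + ¼) + 36 = -15*3 + 36 = -45 + 36 = -9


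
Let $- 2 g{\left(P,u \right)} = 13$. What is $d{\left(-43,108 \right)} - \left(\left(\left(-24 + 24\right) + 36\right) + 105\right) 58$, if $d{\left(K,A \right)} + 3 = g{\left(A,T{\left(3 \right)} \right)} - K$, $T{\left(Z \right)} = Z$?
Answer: $- \frac{16289}{2} \approx -8144.5$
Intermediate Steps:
$g{\left(P,u \right)} = - \frac{13}{2}$ ($g{\left(P,u \right)} = \left(- \frac{1}{2}\right) 13 = - \frac{13}{2}$)
$d{\left(K,A \right)} = - \frac{19}{2} - K$ ($d{\left(K,A \right)} = -3 - \left(\frac{13}{2} + K\right) = - \frac{19}{2} - K$)
$d{\left(-43,108 \right)} - \left(\left(\left(-24 + 24\right) + 36\right) + 105\right) 58 = \left(- \frac{19}{2} - -43\right) - \left(\left(\left(-24 + 24\right) + 36\right) + 105\right) 58 = \left(- \frac{19}{2} + 43\right) - \left(\left(0 + 36\right) + 105\right) 58 = \frac{67}{2} - \left(36 + 105\right) 58 = \frac{67}{2} - 141 \cdot 58 = \frac{67}{2} - 8178 = - \frac{16289}{2}$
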